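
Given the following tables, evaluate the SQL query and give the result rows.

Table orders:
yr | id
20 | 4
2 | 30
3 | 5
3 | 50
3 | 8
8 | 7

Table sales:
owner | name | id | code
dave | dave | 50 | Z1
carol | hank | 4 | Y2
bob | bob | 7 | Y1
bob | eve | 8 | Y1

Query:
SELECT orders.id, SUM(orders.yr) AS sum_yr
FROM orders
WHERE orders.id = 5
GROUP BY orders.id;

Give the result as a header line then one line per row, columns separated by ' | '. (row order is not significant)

== RESULT ==
orders.id | sum_yr
5 | 3

Derivation:
After WHERE (1 rows):
orders.yr | orders.id
3 | 5
After GROUP BY (1 rows):
orders.id | sum_yr
5 | 3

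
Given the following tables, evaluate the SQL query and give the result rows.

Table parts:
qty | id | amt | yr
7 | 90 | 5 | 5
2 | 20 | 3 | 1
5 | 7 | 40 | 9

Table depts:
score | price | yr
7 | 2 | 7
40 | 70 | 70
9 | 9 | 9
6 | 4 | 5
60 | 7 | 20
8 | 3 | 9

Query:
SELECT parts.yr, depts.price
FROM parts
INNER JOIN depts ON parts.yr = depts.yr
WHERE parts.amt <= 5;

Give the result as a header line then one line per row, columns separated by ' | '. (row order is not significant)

After JOIN depts (3 rows):
parts.qty | parts.id | parts.amt | parts.yr | depts.score | depts.price | depts.yr
7 | 90 | 5 | 5 | 6 | 4 | 5
5 | 7 | 40 | 9 | 9 | 9 | 9
5 | 7 | 40 | 9 | 8 | 3 | 9
After WHERE (1 rows):
parts.qty | parts.id | parts.amt | parts.yr | depts.score | depts.price | depts.yr
7 | 90 | 5 | 5 | 6 | 4 | 5
After SELECT (1 rows):
parts.yr | depts.price
5 | 4

== RESULT ==
parts.yr | depts.price
5 | 4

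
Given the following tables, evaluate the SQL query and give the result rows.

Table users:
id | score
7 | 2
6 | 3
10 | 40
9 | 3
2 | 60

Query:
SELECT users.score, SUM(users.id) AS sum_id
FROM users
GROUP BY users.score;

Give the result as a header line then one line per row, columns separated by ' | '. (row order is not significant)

== RESULT ==
users.score | sum_id
2 | 7
3 | 15
40 | 10
60 | 2

Derivation:
After GROUP BY (4 rows):
users.score | sum_id
2 | 7
3 | 15
40 | 10
60 | 2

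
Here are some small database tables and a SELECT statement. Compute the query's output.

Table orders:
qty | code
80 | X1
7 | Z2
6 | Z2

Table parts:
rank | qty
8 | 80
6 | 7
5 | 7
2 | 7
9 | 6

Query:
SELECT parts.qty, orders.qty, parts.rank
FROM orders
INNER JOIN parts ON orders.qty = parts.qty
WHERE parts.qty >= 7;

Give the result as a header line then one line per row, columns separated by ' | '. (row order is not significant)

After JOIN parts (5 rows):
orders.qty | orders.code | parts.rank | parts.qty
80 | X1 | 8 | 80
7 | Z2 | 6 | 7
7 | Z2 | 5 | 7
7 | Z2 | 2 | 7
6 | Z2 | 9 | 6
After WHERE (4 rows):
orders.qty | orders.code | parts.rank | parts.qty
80 | X1 | 8 | 80
7 | Z2 | 6 | 7
7 | Z2 | 5 | 7
7 | Z2 | 2 | 7
After SELECT (4 rows):
parts.qty | orders.qty | parts.rank
80 | 80 | 8
7 | 7 | 6
7 | 7 | 5
7 | 7 | 2

== RESULT ==
parts.qty | orders.qty | parts.rank
80 | 80 | 8
7 | 7 | 6
7 | 7 | 5
7 | 7 | 2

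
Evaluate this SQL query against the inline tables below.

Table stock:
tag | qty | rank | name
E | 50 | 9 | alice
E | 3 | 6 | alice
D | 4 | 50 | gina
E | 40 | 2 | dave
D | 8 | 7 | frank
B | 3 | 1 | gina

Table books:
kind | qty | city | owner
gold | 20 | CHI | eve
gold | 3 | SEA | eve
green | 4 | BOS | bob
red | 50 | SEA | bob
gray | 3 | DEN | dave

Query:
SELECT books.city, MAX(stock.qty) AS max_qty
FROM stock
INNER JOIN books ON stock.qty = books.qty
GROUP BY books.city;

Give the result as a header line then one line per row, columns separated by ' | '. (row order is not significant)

== RESULT ==
books.city | max_qty
SEA | 50
DEN | 3
BOS | 4

Derivation:
After JOIN books (6 rows):
stock.tag | stock.qty | stock.rank | stock.name | books.kind | books.qty | books.city | books.owner
E | 50 | 9 | alice | red | 50 | SEA | bob
E | 3 | 6 | alice | gold | 3 | SEA | eve
E | 3 | 6 | alice | gray | 3 | DEN | dave
D | 4 | 50 | gina | green | 4 | BOS | bob
B | 3 | 1 | gina | gold | 3 | SEA | eve
B | 3 | 1 | gina | gray | 3 | DEN | dave
After GROUP BY (3 rows):
books.city | max_qty
SEA | 50
DEN | 3
BOS | 4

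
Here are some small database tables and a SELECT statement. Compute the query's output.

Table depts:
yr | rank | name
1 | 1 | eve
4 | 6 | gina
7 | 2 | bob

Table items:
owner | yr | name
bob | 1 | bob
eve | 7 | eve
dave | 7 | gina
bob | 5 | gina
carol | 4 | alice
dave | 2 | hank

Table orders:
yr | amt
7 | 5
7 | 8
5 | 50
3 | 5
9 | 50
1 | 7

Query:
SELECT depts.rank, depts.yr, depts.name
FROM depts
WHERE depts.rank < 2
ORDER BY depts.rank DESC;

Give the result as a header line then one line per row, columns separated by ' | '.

== RESULT ==
depts.rank | depts.yr | depts.name
1 | 1 | eve

Derivation:
After WHERE (1 rows):
depts.yr | depts.rank | depts.name
1 | 1 | eve
After SELECT (1 rows):
depts.rank | depts.yr | depts.name
1 | 1 | eve
After ORDER BY (1 rows):
depts.rank | depts.yr | depts.name
1 | 1 | eve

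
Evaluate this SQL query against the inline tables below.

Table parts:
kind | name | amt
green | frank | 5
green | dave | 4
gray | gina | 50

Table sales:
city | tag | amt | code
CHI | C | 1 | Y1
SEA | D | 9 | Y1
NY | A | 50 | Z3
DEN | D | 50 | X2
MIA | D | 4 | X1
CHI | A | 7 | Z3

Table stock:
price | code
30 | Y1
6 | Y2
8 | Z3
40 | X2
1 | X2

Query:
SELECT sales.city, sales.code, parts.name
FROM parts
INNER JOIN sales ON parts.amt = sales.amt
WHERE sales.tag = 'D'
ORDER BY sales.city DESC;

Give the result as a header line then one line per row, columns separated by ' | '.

== RESULT ==
sales.city | sales.code | parts.name
MIA | X1 | dave
DEN | X2 | gina

Derivation:
After JOIN sales (3 rows):
parts.kind | parts.name | parts.amt | sales.city | sales.tag | sales.amt | sales.code
green | dave | 4 | MIA | D | 4 | X1
gray | gina | 50 | NY | A | 50 | Z3
gray | gina | 50 | DEN | D | 50 | X2
After WHERE (2 rows):
parts.kind | parts.name | parts.amt | sales.city | sales.tag | sales.amt | sales.code
green | dave | 4 | MIA | D | 4 | X1
gray | gina | 50 | DEN | D | 50 | X2
After SELECT (2 rows):
sales.city | sales.code | parts.name
MIA | X1 | dave
DEN | X2 | gina
After ORDER BY (2 rows):
sales.city | sales.code | parts.name
MIA | X1 | dave
DEN | X2 | gina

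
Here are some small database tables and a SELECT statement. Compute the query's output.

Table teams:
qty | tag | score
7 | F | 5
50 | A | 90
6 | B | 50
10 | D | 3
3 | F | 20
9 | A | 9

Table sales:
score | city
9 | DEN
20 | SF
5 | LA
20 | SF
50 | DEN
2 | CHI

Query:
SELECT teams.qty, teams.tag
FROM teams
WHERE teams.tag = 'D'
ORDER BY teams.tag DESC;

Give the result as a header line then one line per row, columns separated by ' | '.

== RESULT ==
teams.qty | teams.tag
10 | D

Derivation:
After WHERE (1 rows):
teams.qty | teams.tag | teams.score
10 | D | 3
After SELECT (1 rows):
teams.qty | teams.tag
10 | D
After ORDER BY (1 rows):
teams.qty | teams.tag
10 | D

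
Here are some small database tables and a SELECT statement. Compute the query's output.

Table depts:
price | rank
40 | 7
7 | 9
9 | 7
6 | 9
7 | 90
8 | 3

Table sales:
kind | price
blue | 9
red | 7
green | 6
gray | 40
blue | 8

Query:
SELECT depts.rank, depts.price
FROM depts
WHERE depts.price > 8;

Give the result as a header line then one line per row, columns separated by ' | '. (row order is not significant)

After WHERE (2 rows):
depts.price | depts.rank
40 | 7
9 | 7
After SELECT (2 rows):
depts.rank | depts.price
7 | 40
7 | 9

== RESULT ==
depts.rank | depts.price
7 | 40
7 | 9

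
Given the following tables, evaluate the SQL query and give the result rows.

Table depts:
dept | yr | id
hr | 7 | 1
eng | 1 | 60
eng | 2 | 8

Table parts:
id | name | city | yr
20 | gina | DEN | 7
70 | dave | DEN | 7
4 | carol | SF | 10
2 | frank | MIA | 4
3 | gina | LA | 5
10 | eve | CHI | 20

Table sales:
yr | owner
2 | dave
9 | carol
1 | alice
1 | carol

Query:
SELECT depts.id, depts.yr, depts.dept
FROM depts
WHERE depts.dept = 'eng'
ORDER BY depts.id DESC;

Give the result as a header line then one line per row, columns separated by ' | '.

After WHERE (2 rows):
depts.dept | depts.yr | depts.id
eng | 1 | 60
eng | 2 | 8
After SELECT (2 rows):
depts.id | depts.yr | depts.dept
60 | 1 | eng
8 | 2 | eng
After ORDER BY (2 rows):
depts.id | depts.yr | depts.dept
60 | 1 | eng
8 | 2 | eng

== RESULT ==
depts.id | depts.yr | depts.dept
60 | 1 | eng
8 | 2 | eng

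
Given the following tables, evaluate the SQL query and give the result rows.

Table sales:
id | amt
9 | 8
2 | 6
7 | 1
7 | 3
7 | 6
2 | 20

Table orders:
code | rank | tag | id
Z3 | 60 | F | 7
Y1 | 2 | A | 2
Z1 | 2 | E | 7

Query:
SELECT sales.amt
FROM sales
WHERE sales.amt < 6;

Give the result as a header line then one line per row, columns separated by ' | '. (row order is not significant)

== RESULT ==
sales.amt
1
3

Derivation:
After WHERE (2 rows):
sales.id | sales.amt
7 | 1
7 | 3
After SELECT (2 rows):
sales.amt
1
3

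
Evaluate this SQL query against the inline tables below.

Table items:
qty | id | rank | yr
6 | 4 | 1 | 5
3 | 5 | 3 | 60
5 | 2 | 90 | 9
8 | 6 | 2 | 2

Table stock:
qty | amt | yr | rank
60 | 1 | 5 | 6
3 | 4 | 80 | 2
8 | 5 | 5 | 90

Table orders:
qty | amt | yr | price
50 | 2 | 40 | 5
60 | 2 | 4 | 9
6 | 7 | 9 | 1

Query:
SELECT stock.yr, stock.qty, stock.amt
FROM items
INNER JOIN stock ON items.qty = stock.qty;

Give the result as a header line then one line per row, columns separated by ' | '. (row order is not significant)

== RESULT ==
stock.yr | stock.qty | stock.amt
80 | 3 | 4
5 | 8 | 5

Derivation:
After JOIN stock (2 rows):
items.qty | items.id | items.rank | items.yr | stock.qty | stock.amt | stock.yr | stock.rank
3 | 5 | 3 | 60 | 3 | 4 | 80 | 2
8 | 6 | 2 | 2 | 8 | 5 | 5 | 90
After SELECT (2 rows):
stock.yr | stock.qty | stock.amt
80 | 3 | 4
5 | 8 | 5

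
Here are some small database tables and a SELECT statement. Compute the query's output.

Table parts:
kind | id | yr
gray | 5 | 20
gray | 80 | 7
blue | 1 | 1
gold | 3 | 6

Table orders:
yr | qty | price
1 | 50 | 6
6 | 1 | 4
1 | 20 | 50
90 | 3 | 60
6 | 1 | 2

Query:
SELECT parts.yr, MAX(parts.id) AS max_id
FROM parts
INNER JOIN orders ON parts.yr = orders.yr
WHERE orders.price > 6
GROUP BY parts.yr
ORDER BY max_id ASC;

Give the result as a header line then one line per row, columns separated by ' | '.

After JOIN orders (4 rows):
parts.kind | parts.id | parts.yr | orders.yr | orders.qty | orders.price
blue | 1 | 1 | 1 | 50 | 6
blue | 1 | 1 | 1 | 20 | 50
gold | 3 | 6 | 6 | 1 | 4
gold | 3 | 6 | 6 | 1 | 2
After WHERE (1 rows):
parts.kind | parts.id | parts.yr | orders.yr | orders.qty | orders.price
blue | 1 | 1 | 1 | 20 | 50
After GROUP BY (1 rows):
parts.yr | max_id
1 | 1
After ORDER BY (1 rows):
parts.yr | max_id
1 | 1

== RESULT ==
parts.yr | max_id
1 | 1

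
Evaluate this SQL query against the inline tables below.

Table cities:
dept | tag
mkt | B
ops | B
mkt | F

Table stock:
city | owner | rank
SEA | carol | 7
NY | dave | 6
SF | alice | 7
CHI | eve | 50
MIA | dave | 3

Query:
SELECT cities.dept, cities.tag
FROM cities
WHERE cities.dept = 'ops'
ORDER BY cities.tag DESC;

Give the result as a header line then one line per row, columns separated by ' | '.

== RESULT ==
cities.dept | cities.tag
ops | B

Derivation:
After WHERE (1 rows):
cities.dept | cities.tag
ops | B
After SELECT (1 rows):
cities.dept | cities.tag
ops | B
After ORDER BY (1 rows):
cities.dept | cities.tag
ops | B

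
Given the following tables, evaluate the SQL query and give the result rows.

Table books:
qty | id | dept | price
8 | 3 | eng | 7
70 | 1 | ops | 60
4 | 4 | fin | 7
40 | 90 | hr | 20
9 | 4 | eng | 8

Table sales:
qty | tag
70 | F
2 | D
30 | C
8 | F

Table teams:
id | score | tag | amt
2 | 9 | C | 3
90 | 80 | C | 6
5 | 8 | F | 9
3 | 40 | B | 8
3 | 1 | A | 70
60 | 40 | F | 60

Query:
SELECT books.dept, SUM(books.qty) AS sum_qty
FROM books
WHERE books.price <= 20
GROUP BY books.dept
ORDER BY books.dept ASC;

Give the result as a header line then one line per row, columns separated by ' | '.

After WHERE (4 rows):
books.qty | books.id | books.dept | books.price
8 | 3 | eng | 7
4 | 4 | fin | 7
40 | 90 | hr | 20
9 | 4 | eng | 8
After GROUP BY (3 rows):
books.dept | sum_qty
eng | 17
fin | 4
hr | 40
After ORDER BY (3 rows):
books.dept | sum_qty
eng | 17
fin | 4
hr | 40

== RESULT ==
books.dept | sum_qty
eng | 17
fin | 4
hr | 40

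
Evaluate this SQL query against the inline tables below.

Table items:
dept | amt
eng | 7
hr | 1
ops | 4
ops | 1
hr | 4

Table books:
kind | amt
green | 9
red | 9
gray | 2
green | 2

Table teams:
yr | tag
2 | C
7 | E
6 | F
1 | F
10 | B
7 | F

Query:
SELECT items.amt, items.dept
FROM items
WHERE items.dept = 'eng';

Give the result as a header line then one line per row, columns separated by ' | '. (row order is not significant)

After WHERE (1 rows):
items.dept | items.amt
eng | 7
After SELECT (1 rows):
items.amt | items.dept
7 | eng

== RESULT ==
items.amt | items.dept
7 | eng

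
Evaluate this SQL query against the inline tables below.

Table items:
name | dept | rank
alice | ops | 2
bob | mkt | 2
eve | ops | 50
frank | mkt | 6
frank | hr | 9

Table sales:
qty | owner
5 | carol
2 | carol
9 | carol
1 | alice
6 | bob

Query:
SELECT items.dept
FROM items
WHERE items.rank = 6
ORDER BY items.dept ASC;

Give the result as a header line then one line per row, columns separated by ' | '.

== RESULT ==
items.dept
mkt

Derivation:
After WHERE (1 rows):
items.name | items.dept | items.rank
frank | mkt | 6
After SELECT (1 rows):
items.dept
mkt
After ORDER BY (1 rows):
items.dept
mkt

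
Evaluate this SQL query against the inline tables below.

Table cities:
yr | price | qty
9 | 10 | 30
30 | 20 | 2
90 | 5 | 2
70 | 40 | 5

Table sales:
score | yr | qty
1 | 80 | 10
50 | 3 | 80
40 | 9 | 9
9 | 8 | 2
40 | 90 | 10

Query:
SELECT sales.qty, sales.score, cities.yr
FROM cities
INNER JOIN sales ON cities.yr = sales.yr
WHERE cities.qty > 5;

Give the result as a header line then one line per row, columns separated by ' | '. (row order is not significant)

== RESULT ==
sales.qty | sales.score | cities.yr
9 | 40 | 9

Derivation:
After JOIN sales (2 rows):
cities.yr | cities.price | cities.qty | sales.score | sales.yr | sales.qty
9 | 10 | 30 | 40 | 9 | 9
90 | 5 | 2 | 40 | 90 | 10
After WHERE (1 rows):
cities.yr | cities.price | cities.qty | sales.score | sales.yr | sales.qty
9 | 10 | 30 | 40 | 9 | 9
After SELECT (1 rows):
sales.qty | sales.score | cities.yr
9 | 40 | 9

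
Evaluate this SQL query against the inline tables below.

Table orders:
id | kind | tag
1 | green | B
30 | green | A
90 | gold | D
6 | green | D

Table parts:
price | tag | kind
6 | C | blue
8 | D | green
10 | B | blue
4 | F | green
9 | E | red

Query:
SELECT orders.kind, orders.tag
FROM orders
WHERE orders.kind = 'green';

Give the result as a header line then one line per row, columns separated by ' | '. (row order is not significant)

After WHERE (3 rows):
orders.id | orders.kind | orders.tag
1 | green | B
30 | green | A
6 | green | D
After SELECT (3 rows):
orders.kind | orders.tag
green | B
green | A
green | D

== RESULT ==
orders.kind | orders.tag
green | B
green | A
green | D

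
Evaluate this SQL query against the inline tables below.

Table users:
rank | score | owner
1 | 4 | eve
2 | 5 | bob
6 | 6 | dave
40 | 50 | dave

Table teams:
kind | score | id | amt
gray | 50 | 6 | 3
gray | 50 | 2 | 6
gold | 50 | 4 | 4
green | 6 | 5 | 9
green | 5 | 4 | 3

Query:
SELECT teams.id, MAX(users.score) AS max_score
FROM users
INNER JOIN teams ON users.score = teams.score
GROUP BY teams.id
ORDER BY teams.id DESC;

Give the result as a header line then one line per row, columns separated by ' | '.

After JOIN teams (5 rows):
users.rank | users.score | users.owner | teams.kind | teams.score | teams.id | teams.amt
2 | 5 | bob | green | 5 | 4 | 3
6 | 6 | dave | green | 6 | 5 | 9
40 | 50 | dave | gray | 50 | 6 | 3
40 | 50 | dave | gray | 50 | 2 | 6
40 | 50 | dave | gold | 50 | 4 | 4
After GROUP BY (4 rows):
teams.id | max_score
4 | 50
5 | 6
6 | 50
2 | 50
After ORDER BY (4 rows):
teams.id | max_score
6 | 50
5 | 6
4 | 50
2 | 50

== RESULT ==
teams.id | max_score
6 | 50
5 | 6
4 | 50
2 | 50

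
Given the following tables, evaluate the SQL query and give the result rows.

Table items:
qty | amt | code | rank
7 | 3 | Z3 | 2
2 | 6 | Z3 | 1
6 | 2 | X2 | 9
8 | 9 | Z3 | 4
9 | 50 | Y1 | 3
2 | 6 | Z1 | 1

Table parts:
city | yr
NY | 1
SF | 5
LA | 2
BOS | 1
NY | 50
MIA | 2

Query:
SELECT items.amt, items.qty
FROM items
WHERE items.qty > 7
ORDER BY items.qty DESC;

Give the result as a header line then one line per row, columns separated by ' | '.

== RESULT ==
items.amt | items.qty
50 | 9
9 | 8

Derivation:
After WHERE (2 rows):
items.qty | items.amt | items.code | items.rank
8 | 9 | Z3 | 4
9 | 50 | Y1 | 3
After SELECT (2 rows):
items.amt | items.qty
9 | 8
50 | 9
After ORDER BY (2 rows):
items.amt | items.qty
50 | 9
9 | 8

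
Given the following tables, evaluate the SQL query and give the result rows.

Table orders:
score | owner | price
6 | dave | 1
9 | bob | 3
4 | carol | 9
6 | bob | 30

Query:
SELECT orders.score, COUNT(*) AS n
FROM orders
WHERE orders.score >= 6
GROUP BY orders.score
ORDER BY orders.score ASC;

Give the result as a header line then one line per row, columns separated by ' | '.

== RESULT ==
orders.score | n
6 | 2
9 | 1

Derivation:
After WHERE (3 rows):
orders.score | orders.owner | orders.price
6 | dave | 1
9 | bob | 3
6 | bob | 30
After GROUP BY (2 rows):
orders.score | n
6 | 2
9 | 1
After ORDER BY (2 rows):
orders.score | n
6 | 2
9 | 1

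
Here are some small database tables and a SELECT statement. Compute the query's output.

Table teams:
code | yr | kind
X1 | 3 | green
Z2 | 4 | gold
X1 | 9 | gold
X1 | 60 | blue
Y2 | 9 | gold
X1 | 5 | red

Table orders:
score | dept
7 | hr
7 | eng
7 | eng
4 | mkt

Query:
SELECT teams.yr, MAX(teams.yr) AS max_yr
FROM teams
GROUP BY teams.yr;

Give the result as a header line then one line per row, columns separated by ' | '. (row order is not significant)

== RESULT ==
teams.yr | max_yr
3 | 3
4 | 4
9 | 9
60 | 60
5 | 5

Derivation:
After GROUP BY (5 rows):
teams.yr | max_yr
3 | 3
4 | 4
9 | 9
60 | 60
5 | 5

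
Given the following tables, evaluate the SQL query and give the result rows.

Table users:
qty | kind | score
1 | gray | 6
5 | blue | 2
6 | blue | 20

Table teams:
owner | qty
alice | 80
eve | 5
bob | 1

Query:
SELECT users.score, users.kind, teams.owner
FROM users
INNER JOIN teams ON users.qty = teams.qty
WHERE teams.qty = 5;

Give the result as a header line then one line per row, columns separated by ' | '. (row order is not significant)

After JOIN teams (2 rows):
users.qty | users.kind | users.score | teams.owner | teams.qty
1 | gray | 6 | bob | 1
5 | blue | 2 | eve | 5
After WHERE (1 rows):
users.qty | users.kind | users.score | teams.owner | teams.qty
5 | blue | 2 | eve | 5
After SELECT (1 rows):
users.score | users.kind | teams.owner
2 | blue | eve

== RESULT ==
users.score | users.kind | teams.owner
2 | blue | eve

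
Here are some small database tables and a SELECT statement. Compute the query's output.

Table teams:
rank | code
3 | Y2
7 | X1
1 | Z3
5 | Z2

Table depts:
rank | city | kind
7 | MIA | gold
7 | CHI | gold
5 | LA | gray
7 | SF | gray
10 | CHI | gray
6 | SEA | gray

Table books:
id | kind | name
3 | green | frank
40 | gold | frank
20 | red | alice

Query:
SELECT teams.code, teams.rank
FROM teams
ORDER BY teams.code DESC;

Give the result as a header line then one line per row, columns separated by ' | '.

== RESULT ==
teams.code | teams.rank
Z3 | 1
Z2 | 5
Y2 | 3
X1 | 7

Derivation:
After SELECT (4 rows):
teams.code | teams.rank
Y2 | 3
X1 | 7
Z3 | 1
Z2 | 5
After ORDER BY (4 rows):
teams.code | teams.rank
Z3 | 1
Z2 | 5
Y2 | 3
X1 | 7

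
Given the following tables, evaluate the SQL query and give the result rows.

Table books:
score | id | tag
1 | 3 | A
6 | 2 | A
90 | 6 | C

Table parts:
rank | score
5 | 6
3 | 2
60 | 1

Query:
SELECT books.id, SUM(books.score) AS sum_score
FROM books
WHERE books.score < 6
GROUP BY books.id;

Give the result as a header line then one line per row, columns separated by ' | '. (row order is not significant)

== RESULT ==
books.id | sum_score
3 | 1

Derivation:
After WHERE (1 rows):
books.score | books.id | books.tag
1 | 3 | A
After GROUP BY (1 rows):
books.id | sum_score
3 | 1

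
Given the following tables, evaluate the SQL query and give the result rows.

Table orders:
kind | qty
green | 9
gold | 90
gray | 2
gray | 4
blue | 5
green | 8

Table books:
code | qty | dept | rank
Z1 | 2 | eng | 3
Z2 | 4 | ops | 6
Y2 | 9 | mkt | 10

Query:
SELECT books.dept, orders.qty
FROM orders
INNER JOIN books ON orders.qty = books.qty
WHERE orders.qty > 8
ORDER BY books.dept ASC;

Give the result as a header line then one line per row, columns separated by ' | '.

== RESULT ==
books.dept | orders.qty
mkt | 9

Derivation:
After JOIN books (3 rows):
orders.kind | orders.qty | books.code | books.qty | books.dept | books.rank
green | 9 | Y2 | 9 | mkt | 10
gray | 2 | Z1 | 2 | eng | 3
gray | 4 | Z2 | 4 | ops | 6
After WHERE (1 rows):
orders.kind | orders.qty | books.code | books.qty | books.dept | books.rank
green | 9 | Y2 | 9 | mkt | 10
After SELECT (1 rows):
books.dept | orders.qty
mkt | 9
After ORDER BY (1 rows):
books.dept | orders.qty
mkt | 9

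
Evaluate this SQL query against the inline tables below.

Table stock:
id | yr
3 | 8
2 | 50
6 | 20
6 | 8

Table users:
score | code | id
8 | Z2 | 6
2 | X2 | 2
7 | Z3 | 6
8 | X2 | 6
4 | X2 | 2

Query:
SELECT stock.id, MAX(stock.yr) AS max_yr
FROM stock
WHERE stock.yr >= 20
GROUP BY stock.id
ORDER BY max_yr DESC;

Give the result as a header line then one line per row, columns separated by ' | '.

After WHERE (2 rows):
stock.id | stock.yr
2 | 50
6 | 20
After GROUP BY (2 rows):
stock.id | max_yr
2 | 50
6 | 20
After ORDER BY (2 rows):
stock.id | max_yr
2 | 50
6 | 20

== RESULT ==
stock.id | max_yr
2 | 50
6 | 20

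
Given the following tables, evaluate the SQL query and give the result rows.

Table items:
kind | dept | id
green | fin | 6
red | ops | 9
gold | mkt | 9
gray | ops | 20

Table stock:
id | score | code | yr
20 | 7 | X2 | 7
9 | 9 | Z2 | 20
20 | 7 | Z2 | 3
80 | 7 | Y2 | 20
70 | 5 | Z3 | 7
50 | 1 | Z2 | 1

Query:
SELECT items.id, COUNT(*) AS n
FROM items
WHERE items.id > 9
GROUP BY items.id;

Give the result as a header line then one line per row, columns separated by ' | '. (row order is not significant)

== RESULT ==
items.id | n
20 | 1

Derivation:
After WHERE (1 rows):
items.kind | items.dept | items.id
gray | ops | 20
After GROUP BY (1 rows):
items.id | n
20 | 1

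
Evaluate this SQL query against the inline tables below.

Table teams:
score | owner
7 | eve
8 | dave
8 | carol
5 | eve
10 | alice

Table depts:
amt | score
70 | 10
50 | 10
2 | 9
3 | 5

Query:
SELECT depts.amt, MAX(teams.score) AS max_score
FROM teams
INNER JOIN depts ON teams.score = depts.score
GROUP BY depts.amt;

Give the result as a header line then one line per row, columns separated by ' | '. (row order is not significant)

== RESULT ==
depts.amt | max_score
3 | 5
70 | 10
50 | 10

Derivation:
After JOIN depts (3 rows):
teams.score | teams.owner | depts.amt | depts.score
5 | eve | 3 | 5
10 | alice | 70 | 10
10 | alice | 50 | 10
After GROUP BY (3 rows):
depts.amt | max_score
3 | 5
70 | 10
50 | 10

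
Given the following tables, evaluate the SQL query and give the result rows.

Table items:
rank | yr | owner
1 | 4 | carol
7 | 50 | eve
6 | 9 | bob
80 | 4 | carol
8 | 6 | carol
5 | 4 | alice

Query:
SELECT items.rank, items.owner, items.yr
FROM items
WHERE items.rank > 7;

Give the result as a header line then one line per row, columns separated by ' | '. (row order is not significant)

After WHERE (2 rows):
items.rank | items.yr | items.owner
80 | 4 | carol
8 | 6 | carol
After SELECT (2 rows):
items.rank | items.owner | items.yr
80 | carol | 4
8 | carol | 6

== RESULT ==
items.rank | items.owner | items.yr
80 | carol | 4
8 | carol | 6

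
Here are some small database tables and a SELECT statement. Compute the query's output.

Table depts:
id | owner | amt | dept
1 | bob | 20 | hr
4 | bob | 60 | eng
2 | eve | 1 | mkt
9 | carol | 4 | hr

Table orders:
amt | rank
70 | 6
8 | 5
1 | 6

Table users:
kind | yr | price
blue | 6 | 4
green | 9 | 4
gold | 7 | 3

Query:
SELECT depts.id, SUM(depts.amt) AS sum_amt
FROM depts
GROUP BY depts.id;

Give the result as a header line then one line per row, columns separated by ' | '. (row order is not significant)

== RESULT ==
depts.id | sum_amt
1 | 20
4 | 60
2 | 1
9 | 4

Derivation:
After GROUP BY (4 rows):
depts.id | sum_amt
1 | 20
4 | 60
2 | 1
9 | 4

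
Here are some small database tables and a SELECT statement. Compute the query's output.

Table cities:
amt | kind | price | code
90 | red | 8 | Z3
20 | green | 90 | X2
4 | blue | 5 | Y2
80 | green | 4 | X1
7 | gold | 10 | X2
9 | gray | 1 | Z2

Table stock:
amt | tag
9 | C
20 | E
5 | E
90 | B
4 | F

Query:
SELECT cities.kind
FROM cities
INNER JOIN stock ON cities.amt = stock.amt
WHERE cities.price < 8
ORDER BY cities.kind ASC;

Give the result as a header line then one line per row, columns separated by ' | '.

After JOIN stock (4 rows):
cities.amt | cities.kind | cities.price | cities.code | stock.amt | stock.tag
90 | red | 8 | Z3 | 90 | B
20 | green | 90 | X2 | 20 | E
4 | blue | 5 | Y2 | 4 | F
9 | gray | 1 | Z2 | 9 | C
After WHERE (2 rows):
cities.amt | cities.kind | cities.price | cities.code | stock.amt | stock.tag
4 | blue | 5 | Y2 | 4 | F
9 | gray | 1 | Z2 | 9 | C
After SELECT (2 rows):
cities.kind
blue
gray
After ORDER BY (2 rows):
cities.kind
blue
gray

== RESULT ==
cities.kind
blue
gray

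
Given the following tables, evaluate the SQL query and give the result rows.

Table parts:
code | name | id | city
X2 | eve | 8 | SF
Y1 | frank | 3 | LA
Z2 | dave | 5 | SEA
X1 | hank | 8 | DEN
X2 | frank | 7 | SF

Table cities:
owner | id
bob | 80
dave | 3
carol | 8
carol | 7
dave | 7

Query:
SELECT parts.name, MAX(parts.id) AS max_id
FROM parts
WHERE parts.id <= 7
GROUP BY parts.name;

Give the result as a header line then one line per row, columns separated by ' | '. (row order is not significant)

After WHERE (3 rows):
parts.code | parts.name | parts.id | parts.city
Y1 | frank | 3 | LA
Z2 | dave | 5 | SEA
X2 | frank | 7 | SF
After GROUP BY (2 rows):
parts.name | max_id
frank | 7
dave | 5

== RESULT ==
parts.name | max_id
frank | 7
dave | 5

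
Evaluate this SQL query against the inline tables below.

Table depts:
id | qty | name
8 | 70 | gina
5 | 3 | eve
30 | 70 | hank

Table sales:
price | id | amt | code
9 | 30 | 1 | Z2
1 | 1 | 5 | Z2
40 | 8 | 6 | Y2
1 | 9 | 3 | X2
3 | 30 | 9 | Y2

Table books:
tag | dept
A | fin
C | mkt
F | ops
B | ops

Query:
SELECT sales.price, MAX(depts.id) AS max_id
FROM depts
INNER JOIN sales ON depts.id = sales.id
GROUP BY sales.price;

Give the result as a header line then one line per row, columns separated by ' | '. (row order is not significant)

== RESULT ==
sales.price | max_id
40 | 8
9 | 30
3 | 30

Derivation:
After JOIN sales (3 rows):
depts.id | depts.qty | depts.name | sales.price | sales.id | sales.amt | sales.code
8 | 70 | gina | 40 | 8 | 6 | Y2
30 | 70 | hank | 9 | 30 | 1 | Z2
30 | 70 | hank | 3 | 30 | 9 | Y2
After GROUP BY (3 rows):
sales.price | max_id
40 | 8
9 | 30
3 | 30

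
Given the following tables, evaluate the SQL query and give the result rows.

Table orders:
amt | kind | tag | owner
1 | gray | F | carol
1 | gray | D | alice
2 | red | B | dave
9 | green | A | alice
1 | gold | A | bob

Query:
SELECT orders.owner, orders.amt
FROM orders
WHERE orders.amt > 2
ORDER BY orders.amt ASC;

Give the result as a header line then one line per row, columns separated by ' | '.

After WHERE (1 rows):
orders.amt | orders.kind | orders.tag | orders.owner
9 | green | A | alice
After SELECT (1 rows):
orders.owner | orders.amt
alice | 9
After ORDER BY (1 rows):
orders.owner | orders.amt
alice | 9

== RESULT ==
orders.owner | orders.amt
alice | 9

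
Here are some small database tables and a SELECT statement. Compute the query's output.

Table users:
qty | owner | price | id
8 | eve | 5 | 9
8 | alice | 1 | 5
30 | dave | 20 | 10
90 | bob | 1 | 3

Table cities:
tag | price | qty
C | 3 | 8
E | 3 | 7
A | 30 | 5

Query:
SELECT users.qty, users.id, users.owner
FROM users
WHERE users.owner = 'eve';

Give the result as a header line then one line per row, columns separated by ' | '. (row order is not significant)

== RESULT ==
users.qty | users.id | users.owner
8 | 9 | eve

Derivation:
After WHERE (1 rows):
users.qty | users.owner | users.price | users.id
8 | eve | 5 | 9
After SELECT (1 rows):
users.qty | users.id | users.owner
8 | 9 | eve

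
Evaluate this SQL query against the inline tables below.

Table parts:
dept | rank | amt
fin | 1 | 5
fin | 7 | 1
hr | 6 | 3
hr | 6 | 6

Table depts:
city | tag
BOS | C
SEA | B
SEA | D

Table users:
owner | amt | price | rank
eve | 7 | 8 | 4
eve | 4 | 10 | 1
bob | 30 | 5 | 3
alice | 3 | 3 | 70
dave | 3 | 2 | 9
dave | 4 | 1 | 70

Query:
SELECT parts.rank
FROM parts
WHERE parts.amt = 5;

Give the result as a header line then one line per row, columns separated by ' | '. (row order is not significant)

After WHERE (1 rows):
parts.dept | parts.rank | parts.amt
fin | 1 | 5
After SELECT (1 rows):
parts.rank
1

== RESULT ==
parts.rank
1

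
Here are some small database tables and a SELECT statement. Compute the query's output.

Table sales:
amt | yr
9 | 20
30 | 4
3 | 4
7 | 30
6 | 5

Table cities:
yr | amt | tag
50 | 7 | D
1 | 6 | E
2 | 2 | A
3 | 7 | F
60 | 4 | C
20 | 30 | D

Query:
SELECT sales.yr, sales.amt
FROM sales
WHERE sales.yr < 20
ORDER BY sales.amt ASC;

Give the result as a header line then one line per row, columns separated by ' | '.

After WHERE (3 rows):
sales.amt | sales.yr
30 | 4
3 | 4
6 | 5
After SELECT (3 rows):
sales.yr | sales.amt
4 | 30
4 | 3
5 | 6
After ORDER BY (3 rows):
sales.yr | sales.amt
4 | 3
5 | 6
4 | 30

== RESULT ==
sales.yr | sales.amt
4 | 3
5 | 6
4 | 30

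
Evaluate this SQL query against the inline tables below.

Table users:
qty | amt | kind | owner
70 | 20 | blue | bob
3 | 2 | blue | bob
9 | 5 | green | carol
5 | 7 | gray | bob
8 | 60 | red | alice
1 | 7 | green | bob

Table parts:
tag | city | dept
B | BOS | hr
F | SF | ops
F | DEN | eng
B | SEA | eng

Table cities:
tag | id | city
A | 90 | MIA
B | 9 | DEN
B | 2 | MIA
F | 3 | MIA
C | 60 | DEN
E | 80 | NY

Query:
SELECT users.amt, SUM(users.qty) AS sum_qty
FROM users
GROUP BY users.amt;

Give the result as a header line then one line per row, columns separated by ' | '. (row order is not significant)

== RESULT ==
users.amt | sum_qty
20 | 70
2 | 3
5 | 9
7 | 6
60 | 8

Derivation:
After GROUP BY (5 rows):
users.amt | sum_qty
20 | 70
2 | 3
5 | 9
7 | 6
60 | 8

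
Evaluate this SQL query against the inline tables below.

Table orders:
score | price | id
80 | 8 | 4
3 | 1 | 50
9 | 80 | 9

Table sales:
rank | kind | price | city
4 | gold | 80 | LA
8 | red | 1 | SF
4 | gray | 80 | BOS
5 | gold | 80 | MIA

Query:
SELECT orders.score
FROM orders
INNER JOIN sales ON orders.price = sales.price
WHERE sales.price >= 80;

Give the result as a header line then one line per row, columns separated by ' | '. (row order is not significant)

After JOIN sales (4 rows):
orders.score | orders.price | orders.id | sales.rank | sales.kind | sales.price | sales.city
3 | 1 | 50 | 8 | red | 1 | SF
9 | 80 | 9 | 4 | gold | 80 | LA
9 | 80 | 9 | 4 | gray | 80 | BOS
9 | 80 | 9 | 5 | gold | 80 | MIA
After WHERE (3 rows):
orders.score | orders.price | orders.id | sales.rank | sales.kind | sales.price | sales.city
9 | 80 | 9 | 4 | gold | 80 | LA
9 | 80 | 9 | 4 | gray | 80 | BOS
9 | 80 | 9 | 5 | gold | 80 | MIA
After SELECT (3 rows):
orders.score
9
9
9

== RESULT ==
orders.score
9
9
9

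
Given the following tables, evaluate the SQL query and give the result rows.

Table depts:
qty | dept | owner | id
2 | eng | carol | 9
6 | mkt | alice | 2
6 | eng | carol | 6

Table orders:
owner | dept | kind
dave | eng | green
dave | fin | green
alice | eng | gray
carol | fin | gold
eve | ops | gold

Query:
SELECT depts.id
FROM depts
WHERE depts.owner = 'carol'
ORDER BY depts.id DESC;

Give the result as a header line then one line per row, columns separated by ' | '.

== RESULT ==
depts.id
9
6

Derivation:
After WHERE (2 rows):
depts.qty | depts.dept | depts.owner | depts.id
2 | eng | carol | 9
6 | eng | carol | 6
After SELECT (2 rows):
depts.id
9
6
After ORDER BY (2 rows):
depts.id
9
6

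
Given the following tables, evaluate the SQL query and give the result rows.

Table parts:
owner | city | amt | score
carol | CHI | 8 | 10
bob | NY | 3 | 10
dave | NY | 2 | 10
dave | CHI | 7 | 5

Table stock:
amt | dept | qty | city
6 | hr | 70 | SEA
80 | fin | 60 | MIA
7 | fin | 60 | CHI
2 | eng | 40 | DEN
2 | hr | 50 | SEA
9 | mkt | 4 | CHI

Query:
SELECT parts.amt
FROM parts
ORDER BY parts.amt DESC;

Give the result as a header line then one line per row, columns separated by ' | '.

== RESULT ==
parts.amt
8
7
3
2

Derivation:
After SELECT (4 rows):
parts.amt
8
3
2
7
After ORDER BY (4 rows):
parts.amt
8
7
3
2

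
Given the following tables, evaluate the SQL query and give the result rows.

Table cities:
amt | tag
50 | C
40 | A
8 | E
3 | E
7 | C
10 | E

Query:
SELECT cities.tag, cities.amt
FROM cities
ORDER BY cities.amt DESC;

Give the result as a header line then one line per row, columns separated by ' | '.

After SELECT (6 rows):
cities.tag | cities.amt
C | 50
A | 40
E | 8
E | 3
C | 7
E | 10
After ORDER BY (6 rows):
cities.tag | cities.amt
C | 50
A | 40
E | 10
E | 8
C | 7
E | 3

== RESULT ==
cities.tag | cities.amt
C | 50
A | 40
E | 10
E | 8
C | 7
E | 3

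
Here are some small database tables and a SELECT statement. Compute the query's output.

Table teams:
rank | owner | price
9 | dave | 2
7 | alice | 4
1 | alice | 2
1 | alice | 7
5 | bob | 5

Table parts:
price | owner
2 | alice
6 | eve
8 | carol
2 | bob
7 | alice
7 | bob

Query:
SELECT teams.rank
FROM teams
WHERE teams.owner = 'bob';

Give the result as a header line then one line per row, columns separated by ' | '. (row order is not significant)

After WHERE (1 rows):
teams.rank | teams.owner | teams.price
5 | bob | 5
After SELECT (1 rows):
teams.rank
5

== RESULT ==
teams.rank
5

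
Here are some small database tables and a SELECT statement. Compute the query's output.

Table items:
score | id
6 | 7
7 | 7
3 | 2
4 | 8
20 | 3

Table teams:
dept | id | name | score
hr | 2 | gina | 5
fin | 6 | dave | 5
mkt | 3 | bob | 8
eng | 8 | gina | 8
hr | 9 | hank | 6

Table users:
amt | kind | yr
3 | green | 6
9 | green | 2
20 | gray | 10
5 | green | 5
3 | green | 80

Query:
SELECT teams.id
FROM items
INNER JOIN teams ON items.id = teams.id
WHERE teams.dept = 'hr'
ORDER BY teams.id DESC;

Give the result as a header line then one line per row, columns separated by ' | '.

== RESULT ==
teams.id
2

Derivation:
After JOIN teams (3 rows):
items.score | items.id | teams.dept | teams.id | teams.name | teams.score
3 | 2 | hr | 2 | gina | 5
4 | 8 | eng | 8 | gina | 8
20 | 3 | mkt | 3 | bob | 8
After WHERE (1 rows):
items.score | items.id | teams.dept | teams.id | teams.name | teams.score
3 | 2 | hr | 2 | gina | 5
After SELECT (1 rows):
teams.id
2
After ORDER BY (1 rows):
teams.id
2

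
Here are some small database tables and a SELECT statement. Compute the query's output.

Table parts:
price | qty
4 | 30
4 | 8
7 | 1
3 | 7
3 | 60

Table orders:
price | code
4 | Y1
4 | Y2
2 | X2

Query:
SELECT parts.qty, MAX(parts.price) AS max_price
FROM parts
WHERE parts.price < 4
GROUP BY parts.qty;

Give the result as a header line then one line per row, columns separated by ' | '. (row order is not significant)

After WHERE (2 rows):
parts.price | parts.qty
3 | 7
3 | 60
After GROUP BY (2 rows):
parts.qty | max_price
7 | 3
60 | 3

== RESULT ==
parts.qty | max_price
7 | 3
60 | 3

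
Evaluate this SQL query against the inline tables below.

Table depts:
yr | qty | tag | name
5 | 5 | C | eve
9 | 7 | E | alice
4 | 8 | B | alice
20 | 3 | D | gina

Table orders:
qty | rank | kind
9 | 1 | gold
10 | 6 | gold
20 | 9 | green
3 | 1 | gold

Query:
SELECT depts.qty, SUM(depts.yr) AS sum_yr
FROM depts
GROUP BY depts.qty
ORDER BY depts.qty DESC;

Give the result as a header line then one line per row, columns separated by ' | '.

After GROUP BY (4 rows):
depts.qty | sum_yr
5 | 5
7 | 9
8 | 4
3 | 20
After ORDER BY (4 rows):
depts.qty | sum_yr
8 | 4
7 | 9
5 | 5
3 | 20

== RESULT ==
depts.qty | sum_yr
8 | 4
7 | 9
5 | 5
3 | 20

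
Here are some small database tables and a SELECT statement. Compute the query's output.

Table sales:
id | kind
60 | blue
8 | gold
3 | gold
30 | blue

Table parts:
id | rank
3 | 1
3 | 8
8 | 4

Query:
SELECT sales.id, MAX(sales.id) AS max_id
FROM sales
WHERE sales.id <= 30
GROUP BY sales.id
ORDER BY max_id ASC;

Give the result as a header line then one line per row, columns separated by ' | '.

After WHERE (3 rows):
sales.id | sales.kind
8 | gold
3 | gold
30 | blue
After GROUP BY (3 rows):
sales.id | max_id
8 | 8
3 | 3
30 | 30
After ORDER BY (3 rows):
sales.id | max_id
3 | 3
8 | 8
30 | 30

== RESULT ==
sales.id | max_id
3 | 3
8 | 8
30 | 30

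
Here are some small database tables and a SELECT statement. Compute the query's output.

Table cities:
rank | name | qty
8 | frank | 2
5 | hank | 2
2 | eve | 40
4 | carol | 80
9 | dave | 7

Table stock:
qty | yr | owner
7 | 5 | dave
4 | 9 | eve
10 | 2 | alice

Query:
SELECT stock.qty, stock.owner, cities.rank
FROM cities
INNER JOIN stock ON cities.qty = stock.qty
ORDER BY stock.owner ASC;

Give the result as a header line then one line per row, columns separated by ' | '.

== RESULT ==
stock.qty | stock.owner | cities.rank
7 | dave | 9

Derivation:
After JOIN stock (1 rows):
cities.rank | cities.name | cities.qty | stock.qty | stock.yr | stock.owner
9 | dave | 7 | 7 | 5 | dave
After SELECT (1 rows):
stock.qty | stock.owner | cities.rank
7 | dave | 9
After ORDER BY (1 rows):
stock.qty | stock.owner | cities.rank
7 | dave | 9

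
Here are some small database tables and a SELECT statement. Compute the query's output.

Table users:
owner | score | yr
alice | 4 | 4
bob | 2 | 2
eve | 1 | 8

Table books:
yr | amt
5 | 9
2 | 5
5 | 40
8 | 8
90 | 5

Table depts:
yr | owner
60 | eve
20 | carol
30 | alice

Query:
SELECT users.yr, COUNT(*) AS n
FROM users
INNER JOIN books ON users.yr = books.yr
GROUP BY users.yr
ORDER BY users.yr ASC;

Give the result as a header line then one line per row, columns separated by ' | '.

After JOIN books (2 rows):
users.owner | users.score | users.yr | books.yr | books.amt
bob | 2 | 2 | 2 | 5
eve | 1 | 8 | 8 | 8
After GROUP BY (2 rows):
users.yr | n
2 | 1
8 | 1
After ORDER BY (2 rows):
users.yr | n
2 | 1
8 | 1

== RESULT ==
users.yr | n
2 | 1
8 | 1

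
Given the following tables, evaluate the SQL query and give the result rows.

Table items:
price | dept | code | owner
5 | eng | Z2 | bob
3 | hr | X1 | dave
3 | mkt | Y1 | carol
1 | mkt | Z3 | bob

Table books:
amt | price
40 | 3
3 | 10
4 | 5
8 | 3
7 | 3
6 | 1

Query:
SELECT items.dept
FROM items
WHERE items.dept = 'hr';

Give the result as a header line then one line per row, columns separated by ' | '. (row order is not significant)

After WHERE (1 rows):
items.price | items.dept | items.code | items.owner
3 | hr | X1 | dave
After SELECT (1 rows):
items.dept
hr

== RESULT ==
items.dept
hr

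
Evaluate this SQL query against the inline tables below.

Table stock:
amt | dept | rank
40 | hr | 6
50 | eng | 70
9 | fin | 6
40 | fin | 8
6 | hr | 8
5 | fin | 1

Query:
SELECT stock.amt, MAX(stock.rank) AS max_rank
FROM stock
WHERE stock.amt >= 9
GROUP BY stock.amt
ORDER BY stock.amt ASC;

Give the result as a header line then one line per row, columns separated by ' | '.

After WHERE (4 rows):
stock.amt | stock.dept | stock.rank
40 | hr | 6
50 | eng | 70
9 | fin | 6
40 | fin | 8
After GROUP BY (3 rows):
stock.amt | max_rank
40 | 8
50 | 70
9 | 6
After ORDER BY (3 rows):
stock.amt | max_rank
9 | 6
40 | 8
50 | 70

== RESULT ==
stock.amt | max_rank
9 | 6
40 | 8
50 | 70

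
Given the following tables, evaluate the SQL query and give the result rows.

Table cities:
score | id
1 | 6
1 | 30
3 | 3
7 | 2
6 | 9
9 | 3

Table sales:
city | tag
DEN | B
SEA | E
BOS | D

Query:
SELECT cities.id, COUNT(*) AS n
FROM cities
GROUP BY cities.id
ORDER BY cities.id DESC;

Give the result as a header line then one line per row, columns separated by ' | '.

== RESULT ==
cities.id | n
30 | 1
9 | 1
6 | 1
3 | 2
2 | 1

Derivation:
After GROUP BY (5 rows):
cities.id | n
6 | 1
30 | 1
3 | 2
2 | 1
9 | 1
After ORDER BY (5 rows):
cities.id | n
30 | 1
9 | 1
6 | 1
3 | 2
2 | 1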